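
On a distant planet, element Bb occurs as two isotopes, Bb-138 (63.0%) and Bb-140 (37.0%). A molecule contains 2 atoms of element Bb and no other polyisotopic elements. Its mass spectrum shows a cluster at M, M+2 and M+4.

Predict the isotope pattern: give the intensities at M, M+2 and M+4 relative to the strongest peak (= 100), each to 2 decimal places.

85.14 : 100.00 : 29.37

Each Bb atom is independently Bb-138 (p = 0.630) or Bb-140 (q = 0.370); the cluster is the binomial expansion (p + q)^2.
P(M) = 0.630^2 = 0.396900
P(M+2) = 2 × 0.630^1 × 0.370^1 = 0.466200
P(M+4) = 0.370^2 = 0.136900
The M+2 peak is largest (0.466200); scaling to 100 gives 85.14 : 100.00 : 29.37.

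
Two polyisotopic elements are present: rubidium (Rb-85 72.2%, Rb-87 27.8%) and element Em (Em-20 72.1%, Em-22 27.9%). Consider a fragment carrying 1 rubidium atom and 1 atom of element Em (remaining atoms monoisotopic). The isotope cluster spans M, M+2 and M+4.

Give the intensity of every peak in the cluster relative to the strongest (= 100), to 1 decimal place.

Rubidium pattern (n=1): 0.7220 : 0.2780
Element Em pattern (n=1): 0.7210 : 0.2790
Convolve the two distributions (both contribute in 2-u steps):
  M: 0.7220×0.7210 = 0.520562
  M+2: 0.7220×0.2790 + 0.2780×0.7210 = 0.401876
  M+4: 0.2780×0.2790 = 0.077562
Scale to base peak (0.520562) = 100: 100.0 : 77.2 : 14.9

100.0 : 77.2 : 14.9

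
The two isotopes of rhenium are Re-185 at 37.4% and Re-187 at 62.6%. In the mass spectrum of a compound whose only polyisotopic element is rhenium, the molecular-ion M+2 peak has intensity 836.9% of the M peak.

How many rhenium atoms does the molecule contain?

5

For n independent Re atoms, I(M+2)/I(M) = n · (abundance Re-187) / (abundance Re-185) = n · 0.626/0.374.
n = 8.369 × 0.374/0.626 = 5.00 ≈ 5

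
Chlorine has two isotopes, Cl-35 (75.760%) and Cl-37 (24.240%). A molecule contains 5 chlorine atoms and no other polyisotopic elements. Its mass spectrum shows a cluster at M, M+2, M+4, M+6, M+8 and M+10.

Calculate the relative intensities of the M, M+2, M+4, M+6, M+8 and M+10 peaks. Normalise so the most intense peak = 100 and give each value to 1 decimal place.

Expanding (0.75760 + 0.24240)^5:
P(M) = 0.75760^5 = 0.249574
P(M+2) = 5 × 0.75760^4 × 0.24240^1 = 0.399266
P(M+4) = 10 × 0.75760^3 × 0.24240^2 = 0.255497
P(M+6) = 10 × 0.75760^2 × 0.24240^3 = 0.081748
P(M+8) = 5 × 0.75760^1 × 0.24240^4 = 0.013078
P(M+10) = 0.24240^5 = 0.000837
The M+2 peak is largest (0.399266); scaling to 100 gives 62.5 : 100.0 : 64.0 : 20.5 : 3.3 : 0.2.

62.5 : 100.0 : 64.0 : 20.5 : 3.3 : 0.2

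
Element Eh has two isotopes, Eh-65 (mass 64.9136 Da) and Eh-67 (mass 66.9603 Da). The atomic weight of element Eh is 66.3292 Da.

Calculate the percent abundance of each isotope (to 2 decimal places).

Eh-65: 30.84%, Eh-67: 69.16%

With x = fraction of Eh-65 (so Eh-67 is 1 − x):
64.9136·x + 66.9603·(1 − x) = 66.3292
(64.9136 − 66.9603)·x = 66.3292 − 66.9603
x = -0.6311 / -2.0467 = 0.30835 → 30.84% Eh-65, 69.16% Eh-67.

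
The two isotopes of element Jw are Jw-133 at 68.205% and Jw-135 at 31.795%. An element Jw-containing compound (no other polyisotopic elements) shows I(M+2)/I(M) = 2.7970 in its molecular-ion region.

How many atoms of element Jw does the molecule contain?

The M+2/M ratio from n Jw atoms is n · q/p = n · 0.31795/0.68205.
n = 2.7970 × 0.68205/0.31795 = 6.00 ≈ 6

6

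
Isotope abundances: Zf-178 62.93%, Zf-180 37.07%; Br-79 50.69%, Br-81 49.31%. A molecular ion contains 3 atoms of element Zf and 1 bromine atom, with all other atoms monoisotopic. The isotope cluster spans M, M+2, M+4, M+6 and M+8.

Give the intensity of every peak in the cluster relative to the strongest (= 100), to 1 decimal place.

Element Zf pattern (n=3): 0.24921444 : 0.44041216 : 0.25943237 : 0.05094103
Bromine pattern (n=1): 0.5069 : 0.4931
Convolve the two distributions (both contribute in 2-u steps):
  M: 0.24921444×0.5069 = 0.126327
  M+2: 0.24921444×0.4931 + 0.44041216×0.5069 = 0.346133
  M+4: 0.44041216×0.4931 + 0.25943237×0.5069 = 0.348674
  M+6: 0.25943237×0.4931 + 0.05094103×0.5069 = 0.153748
  M+8: 0.05094103×0.4931 = 0.025119
Scale to base peak (0.348674) = 100: 36.2 : 99.3 : 100.0 : 44.1 : 7.2

36.2 : 99.3 : 100.0 : 44.1 : 7.2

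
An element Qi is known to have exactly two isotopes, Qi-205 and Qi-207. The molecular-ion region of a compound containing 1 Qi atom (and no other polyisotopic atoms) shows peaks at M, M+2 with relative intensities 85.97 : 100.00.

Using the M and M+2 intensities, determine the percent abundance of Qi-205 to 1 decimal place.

46.2%

If p is the fraction of Qi that is Qi-205, then I(M+2)/I(M) = [C(1,1)·p^0·(1−p)] / p^1 = 1·(1−p)/p = 100.00/85.97 = 1.1632
(1−p)/p = 1.1632/1 = 1.1632  ⇒  p = 1/(1 + 1.1632) = 0.4623
Qi-205: 46.2%, Qi-207: 53.8%.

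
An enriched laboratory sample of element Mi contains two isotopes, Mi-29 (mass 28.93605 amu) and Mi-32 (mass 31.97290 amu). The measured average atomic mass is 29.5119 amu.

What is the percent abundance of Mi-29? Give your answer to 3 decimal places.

81.038%

With x = fraction of Mi-29 (so Mi-32 is 1 − x):
28.93605·x + 31.97290·(1 − x) = 29.5119
(28.93605 − 31.97290)·x = 29.5119 − 31.97290
x = -2.46100 / -3.03685 = 0.81038 → 81.038% Mi-29, 18.962% Mi-32.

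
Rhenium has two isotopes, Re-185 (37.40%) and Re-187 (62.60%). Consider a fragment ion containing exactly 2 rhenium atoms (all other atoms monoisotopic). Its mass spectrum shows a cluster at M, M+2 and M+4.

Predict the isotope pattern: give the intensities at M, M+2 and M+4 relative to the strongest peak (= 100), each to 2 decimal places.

Expanding (0.3740 + 0.6260)^2:
P(M) = 0.3740^2 = 0.139876
P(M+2) = 2 × 0.3740^1 × 0.6260^1 = 0.468248
P(M+4) = 0.6260^2 = 0.391876
The M+2 peak is largest (0.468248); scaling to 100 gives 29.87 : 100.00 : 83.69.

29.87 : 100.00 : 83.69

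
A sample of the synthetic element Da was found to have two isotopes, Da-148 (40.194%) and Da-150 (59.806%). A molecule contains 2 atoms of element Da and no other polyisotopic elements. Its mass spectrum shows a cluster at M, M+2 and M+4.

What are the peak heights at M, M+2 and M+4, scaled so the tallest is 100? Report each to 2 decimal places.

33.60 : 100.00 : 74.40

The 2 Da atoms are independent, so intensities follow the terms of (0.40194 + 0.59806)^2.
P(M) = 0.40194^2 = 0.161556
P(M+2) = 2 × 0.40194^1 × 0.59806^1 = 0.480768
P(M+4) = 0.59806^2 = 0.357676
The M+2 peak is largest (0.480768); scaling to 100 gives 33.60 : 100.00 : 74.40.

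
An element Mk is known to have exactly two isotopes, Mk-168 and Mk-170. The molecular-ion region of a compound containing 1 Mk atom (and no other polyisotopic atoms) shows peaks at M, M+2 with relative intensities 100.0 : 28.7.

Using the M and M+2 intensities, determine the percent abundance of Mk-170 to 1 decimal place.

22.3%

Let p = fractional abundance of Mk-168. I(M+2)/I(M) = [C(1,1)·p^0·(1−p)] / p^1 = 1·(1−p)/p = 28.7/100.0 = 0.2870
(1−p)/p = 0.2870/1 = 0.2870  ⇒  p = 1/(1 + 0.2870) = 0.7770
Mk-168: 77.7%, Mk-170: 22.3%.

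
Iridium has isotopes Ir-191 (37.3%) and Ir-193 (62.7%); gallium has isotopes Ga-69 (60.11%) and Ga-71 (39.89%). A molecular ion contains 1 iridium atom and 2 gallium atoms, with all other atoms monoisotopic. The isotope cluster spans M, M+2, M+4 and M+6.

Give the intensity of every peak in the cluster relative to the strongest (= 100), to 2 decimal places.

33.24 : 100.00 : 88.80 : 24.61

Iridium pattern (n=1): 0.3730 : 0.6270
Gallium pattern (n=2): 0.36132121 : 0.47955758 : 0.15912121
Convolve the two distributions (both contribute in 2-u steps):
  M: 0.3730×0.36132121 = 0.134773
  M+2: 0.3730×0.47955758 + 0.6270×0.36132121 = 0.405423
  M+4: 0.3730×0.15912121 + 0.6270×0.47955758 = 0.360035
  M+6: 0.6270×0.15912121 = 0.099769
Scale to base peak (0.405423) = 100: 33.24 : 100.00 : 88.80 : 24.61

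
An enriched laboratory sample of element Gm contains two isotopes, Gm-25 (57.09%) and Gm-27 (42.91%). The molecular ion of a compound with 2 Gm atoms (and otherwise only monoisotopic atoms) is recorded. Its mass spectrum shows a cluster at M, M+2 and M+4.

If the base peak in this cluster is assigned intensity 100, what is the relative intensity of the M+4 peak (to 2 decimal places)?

(0.5709 + 0.4291)^2 gives M 0.3259, M+2 0.4899, M+4 0.1841; the largest is M+2.
P(M+2) = C(2,1) × 0.5709^1 × 0.4291^1 = 2 × 0.5709 × 0.4291 = 0.489946 (base)
P(M+4) = C(2,2) × 0.5709^0 × 0.4291^2 = 1 × 1.0000 × 0.18412681 = 0.184127
Relative intensity = 0.184127 / 0.489946 × 100 = 37.58

37.58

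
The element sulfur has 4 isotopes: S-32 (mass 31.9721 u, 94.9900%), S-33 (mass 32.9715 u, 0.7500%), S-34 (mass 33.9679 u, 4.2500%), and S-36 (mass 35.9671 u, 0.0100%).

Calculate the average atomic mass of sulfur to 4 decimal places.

The abundance-weighted mean is 0.949900 × 31.9721 + 0.007500 × 32.9715 + 0.042500 × 33.9679 + 0.000100 × 35.9671
= 30.37030 + 0.24729 + 1.44364 + 0.00360 = 32.06483 u

32.0648 u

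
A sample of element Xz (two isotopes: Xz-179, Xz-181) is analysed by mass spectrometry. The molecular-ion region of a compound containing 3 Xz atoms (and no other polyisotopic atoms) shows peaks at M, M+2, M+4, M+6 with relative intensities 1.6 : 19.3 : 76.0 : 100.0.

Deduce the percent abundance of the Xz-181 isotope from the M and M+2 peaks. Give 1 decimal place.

80.1%

Let p = fractional abundance of Xz-179. I(M+2)/I(M) = [C(3,1)·p^2·(1−p)] / p^3 = 3·(1−p)/p = 19.3/1.6 = 12.0625
(1−p)/p = 12.0625/3 = 4.0208  ⇒  p = 1/(1 + 4.0208) = 0.1992
Xz-179: 19.9%, Xz-181: 80.1%.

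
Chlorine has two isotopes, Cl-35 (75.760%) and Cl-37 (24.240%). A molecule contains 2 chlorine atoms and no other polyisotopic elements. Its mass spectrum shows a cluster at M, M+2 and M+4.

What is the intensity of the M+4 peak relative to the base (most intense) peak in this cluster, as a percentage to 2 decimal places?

Binomial terms of (0.75760 + 0.24240)^2: M 0.5740, M+2 0.3673, M+4 0.0588 → M is the base peak.
P(M) = C(2,0) × 0.75760^2 × 0.24240^0 = 1 × 0.57395776 × 1.0000 = 0.573958 (base)
P(M+4) = C(2,2) × 0.75760^0 × 0.24240^2 = 1 × 1.0000 × 0.05875776 = 0.058758
Relative intensity = 0.058758 / 0.573958 × 100 = 10.24

10.24%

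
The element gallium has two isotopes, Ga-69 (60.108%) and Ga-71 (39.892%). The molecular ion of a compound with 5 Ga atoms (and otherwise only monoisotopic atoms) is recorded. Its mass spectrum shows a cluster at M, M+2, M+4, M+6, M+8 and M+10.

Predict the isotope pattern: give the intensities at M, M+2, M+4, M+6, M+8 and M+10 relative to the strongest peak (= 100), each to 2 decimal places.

22.70 : 75.34 : 100.00 : 66.37 : 22.02 : 2.92

The 5 Ga atoms are independent, so intensities follow the terms of (0.60108 + 0.39892)^5.
P(M) = 0.60108^5 = 0.078462
P(M+2) = 5 × 0.60108^4 × 0.39892^1 = 0.260366
P(M+4) = 10 × 0.60108^3 × 0.39892^2 = 0.345596
P(M+6) = 10 × 0.60108^2 × 0.39892^3 = 0.229362
P(M+8) = 5 × 0.60108^1 × 0.39892^4 = 0.076111
P(M+10) = 0.39892^5 = 0.010103
The M+4 peak is largest (0.345596); scaling to 100 gives 22.70 : 75.34 : 100.00 : 66.37 : 22.02 : 2.92.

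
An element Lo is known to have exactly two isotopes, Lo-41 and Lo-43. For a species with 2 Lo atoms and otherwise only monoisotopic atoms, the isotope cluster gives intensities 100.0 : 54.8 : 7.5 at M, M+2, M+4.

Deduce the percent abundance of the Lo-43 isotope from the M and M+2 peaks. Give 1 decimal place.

21.5%

Write p for the Lo-41 fraction. I(M+2)/I(M) = [C(2,1)·p^1·(1−p)] / p^2 = 2·(1−p)/p = 54.8/100.0 = 0.5480
(1−p)/p = 0.5480/2 = 0.2740  ⇒  p = 1/(1 + 0.2740) = 0.7849
Lo-41: 78.5%, Lo-43: 21.5%.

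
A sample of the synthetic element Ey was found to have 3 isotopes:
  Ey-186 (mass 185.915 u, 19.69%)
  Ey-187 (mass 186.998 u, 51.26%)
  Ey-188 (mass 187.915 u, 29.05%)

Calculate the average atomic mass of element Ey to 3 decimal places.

187.051 u

Average mass = Σ (abundance × isotope mass) = 0.1969 × 185.915 + 0.5126 × 186.998 + 0.2905 × 187.915
= 36.6067 + 95.8552 + 54.5893 = 187.0512 u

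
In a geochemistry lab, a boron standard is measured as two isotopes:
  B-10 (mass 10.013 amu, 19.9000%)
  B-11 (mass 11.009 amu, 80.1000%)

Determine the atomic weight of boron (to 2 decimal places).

The abundance-weighted mean is 0.199000 × 10.013 + 0.801000 × 11.009
= 1.9926 + 8.8182 = 10.8108 amu

10.81 amu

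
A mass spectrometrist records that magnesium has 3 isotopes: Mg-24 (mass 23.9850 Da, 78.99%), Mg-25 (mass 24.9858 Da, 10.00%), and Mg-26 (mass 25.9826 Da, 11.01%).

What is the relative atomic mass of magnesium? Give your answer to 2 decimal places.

Ar = Σ fᵢ·mᵢ = 0.7899 × 23.9850 + 0.1000 × 24.9858 + 0.1101 × 25.9826
= 18.94575 + 2.49858 + 2.86068 = 24.30501 Da

24.31 Da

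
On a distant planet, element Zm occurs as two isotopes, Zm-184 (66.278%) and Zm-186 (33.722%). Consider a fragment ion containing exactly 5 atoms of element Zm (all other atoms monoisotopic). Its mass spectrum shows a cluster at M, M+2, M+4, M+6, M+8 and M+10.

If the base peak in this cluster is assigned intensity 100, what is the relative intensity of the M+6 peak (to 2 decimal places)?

Binomial terms of (0.66278 + 0.33722)^5: M 0.1279, M+2 0.3254, M+4 0.3311, M+6 0.1685, M+8 0.0429, M+10 0.0044 → M+4 is the base peak.
P(M+4) = C(5,2) × 0.66278^3 × 0.33722^2 = 10 × 0.29114423 × 0.11371733 = 0.331081 (base)
P(M+6) = C(5,3) × 0.66278^2 × 0.33722^3 = 10 × 0.43927733 × 0.03834776 = 0.168453
Relative intensity = 0.168453 / 0.331081 × 100 = 50.88

50.88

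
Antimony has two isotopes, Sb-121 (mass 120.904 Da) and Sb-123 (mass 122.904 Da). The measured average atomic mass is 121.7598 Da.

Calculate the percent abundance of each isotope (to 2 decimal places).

With x = fraction of Sb-121 (so Sb-123 is 1 − x):
120.904·x + 122.904·(1 − x) = 121.7598
(120.904 − 122.904)·x = 121.7598 − 122.904
x = -1.1442 / -2.000 = 0.57210 → 57.21% Sb-121, 42.79% Sb-123.

Sb-121: 57.21%, Sb-123: 42.79%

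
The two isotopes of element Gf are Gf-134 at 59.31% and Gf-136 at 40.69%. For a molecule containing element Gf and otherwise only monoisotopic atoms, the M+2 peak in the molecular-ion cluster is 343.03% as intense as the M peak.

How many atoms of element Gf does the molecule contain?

5

With n Gf atoms, P(M+2)/P(M) = C(n,1)·p^(n−1)q / p^n = n·q/p = n · 0.4069/0.5931.
n = 3.4303 × 0.5931/0.4069 = 5.00 ≈ 5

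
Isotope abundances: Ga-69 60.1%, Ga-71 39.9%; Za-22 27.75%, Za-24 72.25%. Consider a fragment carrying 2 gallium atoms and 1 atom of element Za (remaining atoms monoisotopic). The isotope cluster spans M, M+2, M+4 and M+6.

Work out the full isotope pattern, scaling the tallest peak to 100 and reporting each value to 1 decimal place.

25.4 : 100.0 : 99.1 : 29.2

Gallium pattern (n=2): 0.361201 : 0.479598 : 0.159201
Element Za pattern (n=1): 0.2775 : 0.7225
Convolve the two distributions (both contribute in 2-u steps):
  M: 0.361201×0.2775 = 0.100233
  M+2: 0.361201×0.7225 + 0.479598×0.2775 = 0.394056
  M+4: 0.479598×0.7225 + 0.159201×0.2775 = 0.390688
  M+6: 0.159201×0.7225 = 0.115023
Scale to base peak (0.394056) = 100: 25.4 : 100.0 : 99.1 : 29.2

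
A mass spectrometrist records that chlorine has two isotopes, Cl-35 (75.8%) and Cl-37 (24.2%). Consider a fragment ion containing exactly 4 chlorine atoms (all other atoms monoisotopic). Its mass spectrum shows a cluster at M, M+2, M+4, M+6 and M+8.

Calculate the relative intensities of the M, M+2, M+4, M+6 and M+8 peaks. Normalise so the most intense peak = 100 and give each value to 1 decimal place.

78.3 : 100.0 : 47.9 : 10.2 : 0.8

The 4 Cl atoms are independent, so intensities follow the terms of (0.758 + 0.242)^4.
P(M) = 0.758^4 = 0.330124
P(M+2) = 4 × 0.758^3 × 0.242^1 = 0.421583
P(M+4) = 6 × 0.758^2 × 0.242^2 = 0.201893
P(M+6) = 4 × 0.758^1 × 0.242^3 = 0.042971
P(M+8) = 0.242^4 = 0.003430
The M+2 peak is largest (0.421583); scaling to 100 gives 78.3 : 100.0 : 47.9 : 10.2 : 0.8.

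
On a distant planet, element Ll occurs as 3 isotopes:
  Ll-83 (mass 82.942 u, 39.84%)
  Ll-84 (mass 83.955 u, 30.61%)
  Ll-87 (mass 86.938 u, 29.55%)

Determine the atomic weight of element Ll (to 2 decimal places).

The abundance-weighted mean is 0.3984 × 82.942 + 0.3061 × 83.955 + 0.2955 × 86.938
= 33.0441 + 25.6986 + 25.6902 = 84.4329 u

84.43 u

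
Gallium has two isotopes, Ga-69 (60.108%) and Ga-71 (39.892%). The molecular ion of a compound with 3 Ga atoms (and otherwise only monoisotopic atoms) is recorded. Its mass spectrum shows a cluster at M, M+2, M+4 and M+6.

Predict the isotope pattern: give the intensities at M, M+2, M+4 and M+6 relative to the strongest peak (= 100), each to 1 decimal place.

Each Ga atom is independently Ga-69 (p = 0.60108) or Ga-71 (q = 0.39892); the cluster is the binomial expansion (p + q)^3.
P(M) = 0.60108^3 = 0.217169
P(M+2) = 3 × 0.60108^2 × 0.39892^1 = 0.432386
P(M+4) = 3 × 0.60108^1 × 0.39892^2 = 0.286963
P(M+6) = 0.39892^3 = 0.063483
The M+2 peak is largest (0.432386); scaling to 100 gives 50.2 : 100.0 : 66.4 : 14.7.

50.2 : 100.0 : 66.4 : 14.7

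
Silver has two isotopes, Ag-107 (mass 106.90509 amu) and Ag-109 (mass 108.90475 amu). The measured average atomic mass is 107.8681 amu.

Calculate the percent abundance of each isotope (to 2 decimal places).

Ag-107: 51.84%, Ag-109: 48.16%

With x = fraction of Ag-107 (so Ag-109 is 1 − x):
106.90509·x + 108.90475·(1 − x) = 107.8681
(106.90509 − 108.90475)·x = 107.8681 − 108.90475
x = -1.03665 / -1.99966 = 0.51841 → 51.84% Ag-107, 48.16% Ag-109.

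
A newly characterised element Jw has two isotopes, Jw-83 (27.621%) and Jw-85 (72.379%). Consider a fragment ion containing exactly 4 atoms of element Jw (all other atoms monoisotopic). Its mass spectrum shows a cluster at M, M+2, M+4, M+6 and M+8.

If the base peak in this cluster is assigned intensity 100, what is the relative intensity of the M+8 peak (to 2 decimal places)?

65.51

Binomial terms of (0.27621 + 0.72379)^4: M 0.0058, M+2 0.0610, M+4 0.2398, M+6 0.4189, M+8 0.2744 → M+6 is the base peak.
P(M+6) = C(4,3) × 0.27621^1 × 0.72379^3 = 4 × 0.27621 × 0.37917329 = 0.418926 (base)
P(M+8) = C(4,4) × 0.27621^0 × 0.72379^4 = 1 × 1.0000 × 0.27444183 = 0.274442
Relative intensity = 0.274442 / 0.418926 × 100 = 65.51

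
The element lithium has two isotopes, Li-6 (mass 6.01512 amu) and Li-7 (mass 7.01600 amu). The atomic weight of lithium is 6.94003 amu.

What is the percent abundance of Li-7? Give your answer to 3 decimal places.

92.410%

With x = fraction of Li-6 (so Li-7 is 1 − x):
6.01512·x + 7.01600·(1 − x) = 6.94003
(6.01512 − 7.01600)·x = 6.94003 − 7.01600
x = -0.07597 / -1.00088 = 0.07590 → 7.590% Li-6, 92.410% Li-7.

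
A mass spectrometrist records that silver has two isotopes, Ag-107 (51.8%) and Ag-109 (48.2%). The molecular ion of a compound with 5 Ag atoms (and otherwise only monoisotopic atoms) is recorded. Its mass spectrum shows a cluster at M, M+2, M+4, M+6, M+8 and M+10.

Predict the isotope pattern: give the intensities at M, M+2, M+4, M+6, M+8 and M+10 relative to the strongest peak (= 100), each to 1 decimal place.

11.5 : 53.7 : 100.0 : 93.1 : 43.3 : 8.1

Each Ag atom is independently Ag-107 (p = 0.518) or Ag-109 (q = 0.482); the cluster is the binomial expansion (p + q)^5.
P(M) = 0.518^5 = 0.037295
P(M+2) = 5 × 0.518^4 × 0.482^1 = 0.173515
P(M+4) = 10 × 0.518^3 × 0.482^2 = 0.322911
P(M+6) = 10 × 0.518^2 × 0.482^3 = 0.300470
P(M+8) = 5 × 0.518^1 × 0.482^4 = 0.139794
P(M+10) = 0.482^5 = 0.026016
The M+4 peak is largest (0.322911); scaling to 100 gives 11.5 : 53.7 : 100.0 : 93.1 : 43.3 : 8.1.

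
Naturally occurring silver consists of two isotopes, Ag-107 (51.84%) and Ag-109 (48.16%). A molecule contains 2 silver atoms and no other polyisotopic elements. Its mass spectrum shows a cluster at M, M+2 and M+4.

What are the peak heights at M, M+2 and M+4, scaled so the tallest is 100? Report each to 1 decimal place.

Expanding (0.5184 + 0.4816)^2:
P(M) = 0.5184^2 = 0.268739
P(M+2) = 2 × 0.5184^1 × 0.4816^1 = 0.499323
P(M+4) = 0.4816^2 = 0.231939
The M+2 peak is largest (0.499323); scaling to 100 gives 53.8 : 100.0 : 46.5.

53.8 : 100.0 : 46.5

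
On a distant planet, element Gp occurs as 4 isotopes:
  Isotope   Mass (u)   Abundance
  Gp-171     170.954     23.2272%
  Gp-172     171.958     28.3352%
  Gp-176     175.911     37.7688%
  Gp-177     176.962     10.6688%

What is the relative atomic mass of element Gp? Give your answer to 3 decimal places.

The abundance-weighted mean is 0.232272 × 170.954 + 0.283352 × 171.958 + 0.377688 × 175.911 + 0.106688 × 176.962
= 39.7078 + 48.7246 + 66.4395 + 18.8797 = 173.7516 u

173.752 u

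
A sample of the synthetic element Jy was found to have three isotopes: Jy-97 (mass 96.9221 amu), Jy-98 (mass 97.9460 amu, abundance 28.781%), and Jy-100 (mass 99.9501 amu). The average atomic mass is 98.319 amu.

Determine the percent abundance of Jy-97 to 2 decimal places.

34.82%

The remaining 71.219% is split between Jy-97 (fraction x) and Jy-100 (fraction 0.71219 − x).
Substituting: 96.9221x + 99.9501(0.71219 − x) = 70.12916174
(96.9221 − 99.9501)x = -1.054299979  ⇒  x = 0.34818, y = 0.36401
Jy-97: 34.82%, Jy-100: 36.40%.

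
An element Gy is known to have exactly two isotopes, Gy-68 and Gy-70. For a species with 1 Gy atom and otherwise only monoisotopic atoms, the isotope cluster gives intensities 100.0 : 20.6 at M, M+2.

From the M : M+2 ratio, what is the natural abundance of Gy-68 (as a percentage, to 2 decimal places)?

Write p for the Gy-68 fraction. I(M+2)/I(M) = [C(1,1)·p^0·(1−p)] / p^1 = 1·(1−p)/p = 20.6/100.0 = 0.2060
(1−p)/p = 0.2060/1 = 0.2060  ⇒  p = 1/(1 + 0.2060) = 0.8292
Gy-68: 82.92%, Gy-70: 17.08%.

82.92%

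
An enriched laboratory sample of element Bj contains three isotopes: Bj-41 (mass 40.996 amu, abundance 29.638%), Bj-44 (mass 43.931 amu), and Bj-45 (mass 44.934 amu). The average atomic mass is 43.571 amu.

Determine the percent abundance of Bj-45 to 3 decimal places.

50.835%

Let x and y be the fractions of Bj-44 and Bj-45. Then x + y = 1 − 0.29638 = 0.70362 and 43.931x + 44.934y = 43.571 − 0.29638×40.996 = 31.42060552.
Substituting: 43.931x + 44.934(0.70362 − x) = 31.42060552
(43.931 − 44.934)x = -0.19585556  ⇒  x = 0.19527, y = 0.50835
Bj-44: 19.527%, Bj-45: 50.835%.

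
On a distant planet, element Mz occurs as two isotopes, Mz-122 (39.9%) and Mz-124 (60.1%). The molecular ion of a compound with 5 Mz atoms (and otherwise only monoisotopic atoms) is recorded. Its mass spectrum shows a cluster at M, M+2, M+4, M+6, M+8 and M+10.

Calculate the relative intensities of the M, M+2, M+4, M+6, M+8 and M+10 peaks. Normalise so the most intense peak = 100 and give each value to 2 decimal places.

2.93 : 22.04 : 66.39 : 100.00 : 75.31 : 22.69

Each Mz atom is independently Mz-122 (p = 0.399) or Mz-124 (q = 0.601); the cluster is the binomial expansion (p + q)^5.
P(M) = 0.399^5 = 0.010113
P(M+2) = 5 × 0.399^4 × 0.601^1 = 0.076162
P(M+4) = 10 × 0.399^3 × 0.601^2 = 0.229439
P(M+6) = 10 × 0.399^2 × 0.601^3 = 0.345596
P(M+8) = 5 × 0.399^1 × 0.601^4 = 0.260280
P(M+10) = 0.601^5 = 0.078410
The M+6 peak is largest (0.345596); scaling to 100 gives 2.93 : 22.04 : 66.39 : 100.00 : 75.31 : 22.69.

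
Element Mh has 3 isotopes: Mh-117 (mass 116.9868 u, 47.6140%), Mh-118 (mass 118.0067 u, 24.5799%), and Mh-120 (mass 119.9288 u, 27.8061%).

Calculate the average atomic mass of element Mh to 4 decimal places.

118.0555 u

Weight each isotope mass by its fractional abundance: 0.476140 × 116.9868 + 0.245799 × 118.0067 + 0.278061 × 119.9288
= 55.70209 + 29.00593 + 33.34752 = 118.05554 u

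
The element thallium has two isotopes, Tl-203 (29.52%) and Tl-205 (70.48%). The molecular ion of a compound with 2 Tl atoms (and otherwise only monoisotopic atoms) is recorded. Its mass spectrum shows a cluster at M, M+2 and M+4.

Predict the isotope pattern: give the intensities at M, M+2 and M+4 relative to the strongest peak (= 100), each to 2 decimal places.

17.54 : 83.77 : 100.00

Each Tl atom is independently Tl-203 (p = 0.2952) or Tl-205 (q = 0.7048); the cluster is the binomial expansion (p + q)^2.
P(M) = 0.2952^2 = 0.087143
P(M+2) = 2 × 0.2952^1 × 0.7048^1 = 0.416114
P(M+4) = 0.7048^2 = 0.496743
The M+4 peak is largest (0.496743); scaling to 100 gives 17.54 : 83.77 : 100.00.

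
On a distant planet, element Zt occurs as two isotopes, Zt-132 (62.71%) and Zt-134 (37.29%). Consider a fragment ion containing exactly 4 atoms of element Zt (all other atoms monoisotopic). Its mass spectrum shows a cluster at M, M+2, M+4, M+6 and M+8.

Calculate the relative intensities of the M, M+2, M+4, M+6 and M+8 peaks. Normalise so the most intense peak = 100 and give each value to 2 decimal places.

The 4 Zt atoms are independent, so intensities follow the terms of (0.6271 + 0.3729)^4.
P(M) = 0.6271^4 = 0.154649
P(M+2) = 4 × 0.6271^3 × 0.3729^1 = 0.367843
P(M+4) = 6 × 0.6271^2 × 0.3729^2 = 0.328103
P(M+6) = 4 × 0.6271^1 × 0.3729^3 = 0.130069
P(M+8) = 0.3729^4 = 0.019336
The M+2 peak is largest (0.367843); scaling to 100 gives 42.04 : 100.00 : 89.20 : 35.36 : 5.26.

42.04 : 100.00 : 89.20 : 35.36 : 5.26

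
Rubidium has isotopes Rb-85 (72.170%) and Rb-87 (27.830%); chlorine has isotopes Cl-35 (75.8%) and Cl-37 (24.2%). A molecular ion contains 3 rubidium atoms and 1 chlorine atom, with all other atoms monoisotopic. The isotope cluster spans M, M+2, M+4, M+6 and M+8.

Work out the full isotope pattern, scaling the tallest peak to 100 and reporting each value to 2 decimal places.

Rubidium pattern (n=3): 0.37589809 : 0.43485841 : 0.16768892 : 0.02155458
Chlorine pattern (n=1): 0.7580 : 0.2420
Convolve the two distributions (both contribute in 2-u steps):
  M: 0.37589809×0.7580 = 0.284931
  M+2: 0.37589809×0.2420 + 0.43485841×0.7580 = 0.420590
  M+4: 0.43485841×0.2420 + 0.16768892×0.7580 = 0.232344
  M+6: 0.16768892×0.2420 + 0.02155458×0.7580 = 0.056919
  M+8: 0.02155458×0.2420 = 0.005216
Scale to base peak (0.420590) = 100: 67.75 : 100.00 : 55.24 : 13.53 : 1.24

67.75 : 100.00 : 55.24 : 13.53 : 1.24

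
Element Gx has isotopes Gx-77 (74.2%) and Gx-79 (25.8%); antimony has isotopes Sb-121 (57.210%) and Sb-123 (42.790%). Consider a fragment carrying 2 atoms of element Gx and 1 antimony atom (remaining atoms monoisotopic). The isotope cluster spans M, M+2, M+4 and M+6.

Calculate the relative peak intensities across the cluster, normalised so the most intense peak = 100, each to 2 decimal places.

Element Gx pattern (n=2): 0.550564 : 0.382872 : 0.066564
Antimony pattern (n=1): 0.5721 : 0.4279
Convolve the two distributions (both contribute in 2-u steps):
  M: 0.550564×0.5721 = 0.314978
  M+2: 0.550564×0.4279 + 0.382872×0.5721 = 0.454627
  M+4: 0.382872×0.4279 + 0.066564×0.5721 = 0.201912
  M+6: 0.066564×0.4279 = 0.028483
Scale to base peak (0.454627) = 100: 69.28 : 100.00 : 44.41 : 6.27

69.28 : 100.00 : 44.41 : 6.27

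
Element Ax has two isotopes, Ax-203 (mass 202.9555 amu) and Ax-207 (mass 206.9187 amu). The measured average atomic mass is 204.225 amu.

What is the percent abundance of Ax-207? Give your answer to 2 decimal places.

32.03%

Let x be the fractional abundance of Ax-203; then Ax-207 has abundance 1 − x.
202.9555·x + 206.9187·(1 − x) = 204.225
(202.9555 − 206.9187)·x = 204.225 − 206.9187
x = -2.6937 / -3.9632 = 0.67968 → 67.97% Ax-203, 32.03% Ax-207.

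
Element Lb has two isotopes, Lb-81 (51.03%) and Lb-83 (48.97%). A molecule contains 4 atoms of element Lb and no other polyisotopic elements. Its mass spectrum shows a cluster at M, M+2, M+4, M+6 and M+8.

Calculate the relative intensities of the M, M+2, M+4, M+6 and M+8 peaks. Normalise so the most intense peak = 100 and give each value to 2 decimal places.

18.10 : 69.47 : 100.00 : 63.98 : 15.35

Each Lb atom is independently Lb-81 (p = 0.5103) or Lb-83 (q = 0.4897); the cluster is the binomial expansion (p + q)^4.
P(M) = 0.5103^4 = 0.067811
P(M+2) = 4 × 0.5103^3 × 0.4897^1 = 0.260296
P(M+4) = 6 × 0.5103^2 × 0.4897^2 = 0.374682
P(M+6) = 4 × 0.5103^1 × 0.4897^3 = 0.239704
P(M+8) = 0.4897^4 = 0.057507
The M+4 peak is largest (0.374682); scaling to 100 gives 18.10 : 69.47 : 100.00 : 63.98 : 15.35.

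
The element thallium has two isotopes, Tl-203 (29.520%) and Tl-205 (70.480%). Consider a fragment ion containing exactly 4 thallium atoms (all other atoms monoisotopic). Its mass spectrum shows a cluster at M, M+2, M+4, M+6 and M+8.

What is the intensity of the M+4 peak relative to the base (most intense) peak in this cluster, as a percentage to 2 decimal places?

62.83%

(0.29520 + 0.70480)^4 gives M 0.0076, M+2 0.0725, M+4 0.2597, M+6 0.4134, M+8 0.2468; the largest is M+6.
P(M+6) = C(4,3) × 0.29520^1 × 0.70480^3 = 4 × 0.2952 × 0.35010449 = 0.413403 (base)
P(M+4) = C(4,2) × 0.29520^2 × 0.70480^2 = 6 × 0.08714304 × 0.49674304 = 0.259726
Relative intensity = 0.259726 / 0.413403 × 100 = 62.83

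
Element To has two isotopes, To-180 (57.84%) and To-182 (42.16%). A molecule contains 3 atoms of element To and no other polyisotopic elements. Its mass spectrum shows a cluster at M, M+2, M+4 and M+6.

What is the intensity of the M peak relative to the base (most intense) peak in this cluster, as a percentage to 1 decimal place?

45.7%

Term probabilities: M 0.1935, M+2 0.4231, M+4 0.3084, M+6 0.0749. Base peak = M+2.
P(M+2) = C(3,1) × 0.5784^2 × 0.4216^1 = 3 × 0.33454656 × 0.4216 = 0.423134 (base)
P(M) = C(3,0) × 0.5784^3 × 0.4216^0 = 1 × 0.19350173 × 1.0000 = 0.193502
Relative intensity = 0.193502 / 0.423134 × 100 = 45.7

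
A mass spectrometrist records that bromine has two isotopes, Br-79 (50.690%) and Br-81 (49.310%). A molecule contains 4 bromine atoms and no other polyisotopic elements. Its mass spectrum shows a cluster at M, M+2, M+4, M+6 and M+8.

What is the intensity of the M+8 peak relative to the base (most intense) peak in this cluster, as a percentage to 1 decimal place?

(0.50690 + 0.49310)^4 gives M 0.0660, M+2 0.2569, M+4 0.3749, M+6 0.2431, M+8 0.0591; the largest is M+4.
P(M+4) = C(4,2) × 0.50690^2 × 0.49310^2 = 6 × 0.25694761 × 0.24314761 = 0.374857 (base)
P(M+8) = C(4,4) × 0.50690^0 × 0.49310^4 = 1 × 1.0000 × 0.05912076 = 0.059121
Relative intensity = 0.059121 / 0.374857 × 100 = 15.8

15.8%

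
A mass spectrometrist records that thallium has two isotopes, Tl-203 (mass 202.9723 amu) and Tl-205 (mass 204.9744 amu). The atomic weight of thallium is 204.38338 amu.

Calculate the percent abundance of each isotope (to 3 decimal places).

Tl-203: 29.520%, Tl-205: 70.480%

Writing the weighted mean with unknown fraction x of Tl-203:
202.9723·x + 204.9744·(1 − x) = 204.38338
(202.9723 − 204.9744)·x = 204.38338 − 204.9744
x = -0.59102 / -2.0021 = 0.29520 → 29.520% Tl-203, 70.480% Tl-205.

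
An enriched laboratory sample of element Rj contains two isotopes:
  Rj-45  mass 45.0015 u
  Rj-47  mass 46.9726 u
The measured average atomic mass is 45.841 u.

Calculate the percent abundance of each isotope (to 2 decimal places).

Rj-45: 57.41%, Rj-47: 42.59%

Writing the weighted mean with unknown fraction x of Rj-45:
45.0015·x + 46.9726·(1 − x) = 45.841
(45.0015 − 46.9726)·x = 45.841 − 46.9726
x = -1.1316 / -1.9711 = 0.57410 → 57.41% Rj-45, 42.59% Rj-47.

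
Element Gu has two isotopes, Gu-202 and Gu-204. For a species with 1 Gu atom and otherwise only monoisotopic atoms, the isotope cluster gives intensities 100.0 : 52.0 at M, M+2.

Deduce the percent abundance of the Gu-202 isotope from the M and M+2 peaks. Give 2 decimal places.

Write p for the Gu-202 fraction. I(M+2)/I(M) = [C(1,1)·p^0·(1−p)] / p^1 = 1·(1−p)/p = 52.0/100.0 = 0.5200
(1−p)/p = 0.5200/1 = 0.5200  ⇒  p = 1/(1 + 0.5200) = 0.6579
Gu-202: 65.79%, Gu-204: 34.21%.

65.79%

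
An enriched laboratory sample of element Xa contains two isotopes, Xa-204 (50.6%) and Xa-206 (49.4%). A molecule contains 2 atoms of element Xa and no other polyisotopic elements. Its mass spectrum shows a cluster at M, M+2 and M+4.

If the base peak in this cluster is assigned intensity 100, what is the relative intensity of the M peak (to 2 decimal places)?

51.21

Binomial terms of (0.506 + 0.494)^2: M 0.2560, M+2 0.4999, M+4 0.2440 → M+2 is the base peak.
P(M+2) = C(2,1) × 0.506^1 × 0.494^1 = 2 × 0.5060 × 0.4940 = 0.499928 (base)
P(M) = C(2,0) × 0.506^2 × 0.494^0 = 1 × 0.256036 × 1.0000 = 0.256036
Relative intensity = 0.256036 / 0.499928 × 100 = 51.21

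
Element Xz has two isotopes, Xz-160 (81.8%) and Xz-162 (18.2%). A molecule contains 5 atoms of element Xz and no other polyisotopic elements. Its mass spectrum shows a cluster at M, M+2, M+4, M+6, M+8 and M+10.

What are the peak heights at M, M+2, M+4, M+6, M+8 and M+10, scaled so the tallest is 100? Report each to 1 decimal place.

89.9 : 100.0 : 44.5 : 9.9 : 1.1 : 0.0

The 5 Xz atoms are independent, so intensities follow the terms of (0.818 + 0.182)^5.
P(M) = 0.818^5 = 0.366241
P(M+2) = 5 × 0.818^4 × 0.182^1 = 0.407432
P(M+4) = 10 × 0.818^3 × 0.182^2 = 0.181302
P(M+6) = 10 × 0.818^2 × 0.182^3 = 0.040339
P(M+8) = 5 × 0.818^1 × 0.182^4 = 0.004488
P(M+10) = 0.182^5 = 0.000200
The M+2 peak is largest (0.407432); scaling to 100 gives 89.9 : 100.0 : 44.5 : 9.9 : 1.1 : 0.0.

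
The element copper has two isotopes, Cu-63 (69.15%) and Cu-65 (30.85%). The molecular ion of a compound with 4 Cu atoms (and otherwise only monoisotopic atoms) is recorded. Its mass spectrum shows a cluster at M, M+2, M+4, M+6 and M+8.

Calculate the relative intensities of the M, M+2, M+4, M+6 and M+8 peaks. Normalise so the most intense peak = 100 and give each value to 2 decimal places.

56.04 : 100.00 : 66.92 : 19.90 : 2.22

Expanding (0.6915 + 0.3085)^4:
P(M) = 0.6915^4 = 0.228649
P(M+2) = 4 × 0.6915^3 × 0.3085^1 = 0.408030
P(M+4) = 6 × 0.6915^2 × 0.3085^2 = 0.273052
P(M+6) = 4 × 0.6915^1 × 0.3085^3 = 0.081212
P(M+8) = 0.3085^4 = 0.009058
The M+2 peak is largest (0.408030); scaling to 100 gives 56.04 : 100.00 : 66.92 : 19.90 : 2.22.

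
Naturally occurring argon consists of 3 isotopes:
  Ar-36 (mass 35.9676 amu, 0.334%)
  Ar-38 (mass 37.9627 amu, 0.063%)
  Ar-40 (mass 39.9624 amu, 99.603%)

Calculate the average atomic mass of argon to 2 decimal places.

39.95 amu

The abundance-weighted mean is 0.00334 × 35.9676 + 0.00063 × 37.9627 + 0.99603 × 39.9624
= 0.12013 + 0.02392 + 39.80375 = 39.94780 amu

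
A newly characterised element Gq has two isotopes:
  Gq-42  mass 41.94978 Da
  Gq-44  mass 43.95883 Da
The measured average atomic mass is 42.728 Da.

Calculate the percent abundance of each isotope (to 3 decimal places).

With x = fraction of Gq-42 (so Gq-44 is 1 − x):
41.94978·x + 43.95883·(1 − x) = 42.728
(41.94978 − 43.95883)·x = 42.728 − 43.95883
x = -1.23083 / -2.00905 = 0.61264 → 61.264% Gq-42, 38.736% Gq-44.

Gq-42: 61.264%, Gq-44: 38.736%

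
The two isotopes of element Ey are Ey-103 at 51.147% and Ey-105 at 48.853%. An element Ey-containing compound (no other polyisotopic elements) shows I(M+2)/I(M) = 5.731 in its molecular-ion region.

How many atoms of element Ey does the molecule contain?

For n independent Ey atoms, I(M+2)/I(M) = n · (abundance Ey-105) / (abundance Ey-103) = n · 0.48853/0.51147.
n = 5.731 × 0.51147/0.48853 = 6.00 ≈ 6

6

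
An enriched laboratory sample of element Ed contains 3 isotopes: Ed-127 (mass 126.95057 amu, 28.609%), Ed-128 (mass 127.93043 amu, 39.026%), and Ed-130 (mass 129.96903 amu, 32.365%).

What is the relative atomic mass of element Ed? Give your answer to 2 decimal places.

128.31 amu

Average mass = Σ (abundance × isotope mass) = 0.28609 × 126.95057 + 0.39026 × 127.93043 + 0.32365 × 129.96903
= 36.319289 + 49.926130 + 42.064477 = 128.309896 amu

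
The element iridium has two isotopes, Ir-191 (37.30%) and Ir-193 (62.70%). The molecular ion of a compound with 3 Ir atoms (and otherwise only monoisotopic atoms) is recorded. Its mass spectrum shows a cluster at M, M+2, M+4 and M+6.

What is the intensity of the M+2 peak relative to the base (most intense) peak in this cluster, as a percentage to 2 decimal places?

(0.3730 + 0.6270)^3 gives M 0.0519, M+2 0.2617, M+4 0.4399, M+6 0.2465; the largest is M+4.
P(M+4) = C(3,2) × 0.3730^1 × 0.6270^2 = 3 × 0.3730 × 0.393129 = 0.439911 (base)
P(M+2) = C(3,1) × 0.3730^2 × 0.6270^1 = 3 × 0.139129 × 0.6270 = 0.261702
Relative intensity = 0.261702 / 0.439911 × 100 = 59.49

59.49%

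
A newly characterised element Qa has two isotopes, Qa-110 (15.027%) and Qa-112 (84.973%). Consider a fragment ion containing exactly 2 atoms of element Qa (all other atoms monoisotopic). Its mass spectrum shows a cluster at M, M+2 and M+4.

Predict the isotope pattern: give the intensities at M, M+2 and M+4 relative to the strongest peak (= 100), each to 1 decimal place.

Each Qa atom is independently Qa-110 (p = 0.15027) or Qa-112 (q = 0.84973); the cluster is the binomial expansion (p + q)^2.
P(M) = 0.15027^2 = 0.022581
P(M+2) = 2 × 0.15027^1 × 0.84973^1 = 0.255378
P(M+4) = 0.84973^2 = 0.722041
The M+4 peak is largest (0.722041); scaling to 100 gives 3.1 : 35.4 : 100.0.

3.1 : 35.4 : 100.0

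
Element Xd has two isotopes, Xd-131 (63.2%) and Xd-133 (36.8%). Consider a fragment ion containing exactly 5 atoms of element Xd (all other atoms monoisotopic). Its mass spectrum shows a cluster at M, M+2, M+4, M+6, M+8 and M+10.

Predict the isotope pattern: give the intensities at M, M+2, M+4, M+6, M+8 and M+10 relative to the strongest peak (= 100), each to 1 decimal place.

Each Xd atom is independently Xd-131 (p = 0.632) or Xd-133 (q = 0.368); the cluster is the binomial expansion (p + q)^5.
P(M) = 0.632^5 = 0.100829
P(M+2) = 5 × 0.632^4 × 0.368^1 = 0.293553
P(M+4) = 10 × 0.632^3 × 0.368^2 = 0.341859
P(M+6) = 10 × 0.632^2 × 0.368^3 = 0.199057
P(M+8) = 5 × 0.632^1 × 0.368^4 = 0.057953
P(M+10) = 0.368^5 = 0.006749
The M+4 peak is largest (0.341859); scaling to 100 gives 29.5 : 85.9 : 100.0 : 58.2 : 17.0 : 2.0.

29.5 : 85.9 : 100.0 : 58.2 : 17.0 : 2.0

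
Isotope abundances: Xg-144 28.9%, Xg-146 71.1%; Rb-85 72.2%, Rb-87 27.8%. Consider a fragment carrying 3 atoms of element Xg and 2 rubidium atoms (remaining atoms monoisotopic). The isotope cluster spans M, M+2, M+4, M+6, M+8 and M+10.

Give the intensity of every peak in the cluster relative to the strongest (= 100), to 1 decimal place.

3.3 : 27.2 : 80.1 : 100.0 : 47.2 : 7.4

Element Xg pattern (n=3): 0.02413757 : 0.17815029 : 0.43828671 : 0.35942543
Rubidium pattern (n=2): 0.521284 : 0.401432 : 0.077284
Convolve the two distributions (both contribute in 2-u steps):
  M: 0.02413757×0.521284 = 0.012583
  M+2: 0.02413757×0.401432 + 0.17815029×0.521284 = 0.102556
  M+4: 0.02413757×0.077284 + 0.17815029×0.401432 + 0.43828671×0.521284 = 0.301853
  M+6: 0.17815029×0.077284 + 0.43828671×0.401432 + 0.35942543×0.521284 = 0.377073
  M+8: 0.43828671×0.077284 + 0.35942543×0.401432 = 0.178157
  M+10: 0.35942543×0.077284 = 0.027778
Scale to base peak (0.377073) = 100: 3.3 : 27.2 : 80.1 : 100.0 : 47.2 : 7.4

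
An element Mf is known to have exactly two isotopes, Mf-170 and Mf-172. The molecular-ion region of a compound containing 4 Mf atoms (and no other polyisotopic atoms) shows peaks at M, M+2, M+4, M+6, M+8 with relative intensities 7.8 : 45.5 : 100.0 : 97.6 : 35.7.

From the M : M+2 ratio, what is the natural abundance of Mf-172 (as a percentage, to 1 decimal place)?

If p is the fraction of Mf that is Mf-170, then I(M+2)/I(M) = [C(4,1)·p^3·(1−p)] / p^4 = 4·(1−p)/p = 45.5/7.8 = 5.8333
(1−p)/p = 5.8333/4 = 1.4583  ⇒  p = 1/(1 + 1.4583) = 0.4068
Mf-170: 40.7%, Mf-172: 59.3%.

59.3%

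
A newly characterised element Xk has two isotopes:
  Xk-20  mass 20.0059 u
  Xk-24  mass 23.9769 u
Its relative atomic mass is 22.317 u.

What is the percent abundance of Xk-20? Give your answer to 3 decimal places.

Let x be the fractional abundance of Xk-20; then Xk-24 has abundance 1 − x.
20.0059·x + 23.9769·(1 − x) = 22.317
(20.0059 − 23.9769)·x = 22.317 − 23.9769
x = -1.6599 / -3.9710 = 0.41801 → 41.801% Xk-20, 58.199% Xk-24.

41.801%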